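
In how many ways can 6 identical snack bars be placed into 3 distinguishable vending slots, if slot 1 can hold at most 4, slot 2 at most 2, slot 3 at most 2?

6

By stars and bars, unrestricted non-negative solutions to x_1+…+x_3 = 6 number C(6+2,2) = 28.
Subtract solutions that violate a single cap (substitute x_i' = x_i − (cap_i+1)): x_1 ≥ 5 gives C(3,2) = 3; x_2 ≥ 3 gives C(5,2) = 10; x_3 ≥ 3 gives C(5,2) = 10. Together 23.
Add back pairs where two caps are both exceeded: 0 + 0 + 1 = 1.
By inclusion–exclusion the count is 28 − 23 + 1 = 6.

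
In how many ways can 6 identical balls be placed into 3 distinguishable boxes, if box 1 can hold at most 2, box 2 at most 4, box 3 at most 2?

6

Without the upper bounds there are C(8,2) = 28 ways to split 6 among 3 boxes.
Subtract solutions that violate a single cap (substitute x_i' = x_i − (cap_i+1)): x_1 ≥ 3 gives C(5,2) = 10; x_2 ≥ 5 gives C(3,2) = 3; x_3 ≥ 3 gives C(5,2) = 10. Together 23.
Add back pairs where two caps are both exceeded: 0 + 1 + 0 = 1.
By inclusion–exclusion the count is 28 − 23 + 1 = 6.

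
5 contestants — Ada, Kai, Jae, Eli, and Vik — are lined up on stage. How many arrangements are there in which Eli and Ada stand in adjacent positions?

Glue Eli and Ada into one block (2 internal orders), leaving 4 units to arrange in a row.
So the count is 2·(4)! = 48.

48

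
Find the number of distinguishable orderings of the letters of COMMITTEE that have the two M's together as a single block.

10080

Treat the 2 copies of M as a single block. The multiset to arrange is then {MM, C, E, E, I, O, T, T}, 8 items in all.
That gives (8)!/(2!·2!) = 10080 arrangements.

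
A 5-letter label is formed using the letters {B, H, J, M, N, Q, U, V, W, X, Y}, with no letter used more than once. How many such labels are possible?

With no repetition, fill the 5 letters in order: 11 choices, then 10, down to 7.
That product is 11 × 10 × 9 × 8 × 7 = 55440.

55440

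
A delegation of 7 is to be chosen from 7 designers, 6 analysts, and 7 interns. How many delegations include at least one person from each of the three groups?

70658

Unrestricted: C(20,7) = 77520 ways to pick any 7 of the 20.
Subtract selections that omit an entire group: no designers → C(13,7) = 1716; no analysts → C(14,7) = 3432; no interns → C(13,7) = 1716.
Add back selections omitting two groups (i.e. drawn from a single group): C(7,7) + C(6,7) + C(7,7) = 2.
By inclusion–exclusion: 77520 − 6864 + 2 = 70658.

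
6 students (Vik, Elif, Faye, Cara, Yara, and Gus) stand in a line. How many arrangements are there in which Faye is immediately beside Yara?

240

Treat {Faye, Yara} as a single unit. There are 5 units to order, and the pair itself can be ordered 2 ways.
That gives 2 × 5! = 2 × 120 = 240.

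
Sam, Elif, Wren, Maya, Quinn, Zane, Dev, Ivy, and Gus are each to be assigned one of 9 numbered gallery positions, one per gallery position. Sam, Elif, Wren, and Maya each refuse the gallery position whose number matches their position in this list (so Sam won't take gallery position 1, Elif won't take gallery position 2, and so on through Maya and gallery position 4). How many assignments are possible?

Let Aᵢ (for 1 ≤ i ≤ 4) be the placements that put person i in their forbidden gallery position. Any j of these fix j positions, leaving (9−j)! ways to fill the rest, and there are C(4,j) ways to pick which j.
By inclusion–exclusion, the number of valid placements is Σ_{j=0}^{4} (−1)^j C(4,j)·(9−j)!.
Computing: 362880 − 161280 + 30240 − 2880 + 120 = 229080.

229080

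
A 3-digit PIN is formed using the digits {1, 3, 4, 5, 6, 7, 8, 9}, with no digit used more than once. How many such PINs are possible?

336

Choose and order 3 of the 8 symbols: the first digit has 8 options, the next 7, then 6.
That product is 8 × 7 × 6 = 336.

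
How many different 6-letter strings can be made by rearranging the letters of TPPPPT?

15

TPPPPT has 6 letters with P appearing 4 times and T appearing twice.
The number of distinct arrangements is 6!/(4!·2!) = 720/48 = 15.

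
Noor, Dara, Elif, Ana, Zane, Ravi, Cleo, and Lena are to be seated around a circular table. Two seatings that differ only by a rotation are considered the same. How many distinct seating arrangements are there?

Around a circle, 8 distinct people have 8!/8 = (7)! = 5040 rotationally distinct seatings.

5040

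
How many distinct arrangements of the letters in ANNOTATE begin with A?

1260

Fix A in the first position and arrange the remaining 7 letters.
Those 7 letters have N appearing twice and T appearing twice, giving (7)!/(2!·2!) = 1260.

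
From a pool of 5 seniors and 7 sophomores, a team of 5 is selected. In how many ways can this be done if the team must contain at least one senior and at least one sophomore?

770

With no constraint there are C(12,5) = 792 possible selections.
Subtract selections that omit an entire group: no seniors → C(7,5) = 21; no sophomores → C(5,5) = 1.
Both groups omitted at once is impossible, so 792 − 22 = 770.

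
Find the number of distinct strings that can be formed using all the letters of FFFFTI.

FFFFTI has 6 letters with F appearing 4 times.
So there are 6! / (4!) = 30 distinguishable arrangements.

30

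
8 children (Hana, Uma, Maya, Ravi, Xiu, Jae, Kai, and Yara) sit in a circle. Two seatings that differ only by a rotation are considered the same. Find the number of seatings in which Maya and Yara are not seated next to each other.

Without the restriction there are (7)! = 5040 seatings.
Those with Maya next to Yara: fuse the pair into one unit and seat 7 units around a circle — 2·(6)! = 1440.
Subtracting, 5040 − 1440 = 3600.

3600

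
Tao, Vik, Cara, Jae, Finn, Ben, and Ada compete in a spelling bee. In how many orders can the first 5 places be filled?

There are 7 choices for 1st place, 6 for 2nd, and so on down to 3 for position 5.
That gives 7 × 6 × 5 × 4 × 3 = 2520.

2520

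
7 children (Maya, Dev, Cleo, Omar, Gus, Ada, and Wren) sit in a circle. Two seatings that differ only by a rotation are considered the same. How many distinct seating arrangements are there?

720

Fix one person's seat to break rotational symmetry; the remaining 6 people can be arranged in (6)! = 720 ways.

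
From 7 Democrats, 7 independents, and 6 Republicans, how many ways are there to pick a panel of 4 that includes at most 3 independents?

Split by how many independents are chosen (0 through 3).
Sum: C(7,0)·C(13,4) + C(7,1)·C(13,3) + C(7,2)·C(13,2) + C(7,3)·C(13,1) = 715 + 2002 + 1638 + 455 = 4810.

4810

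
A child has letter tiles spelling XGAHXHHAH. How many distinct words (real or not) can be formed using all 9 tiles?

3780

The 9 letters of XGAHXHHAH have repeats: A appearing twice, H appearing 4 times, and X appearing twice.
The number of distinct arrangements is 9!/(4!·2!·2!) = 362880/96 = 3780.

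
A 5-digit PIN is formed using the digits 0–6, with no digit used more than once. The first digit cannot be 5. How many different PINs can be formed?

The first digit has 7−1 = 6 choices (anything except 5).
The remaining 4 digits are filled from the other 6 symbols without repetition: 6 × 5 × 4 × 3 = 360.
Total: 6 × 360 = 2160.

2160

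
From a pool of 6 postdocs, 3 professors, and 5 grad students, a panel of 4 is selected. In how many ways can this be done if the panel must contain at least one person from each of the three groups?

Unrestricted: C(14,4) = 1001 ways to pick any 4 of the 14.
Selections missing a whole group: no postdocs → C(8,4) = 70; no professors → C(11,4) = 330; no grad students → C(9,4) = 126.
Add back selections omitting two groups (i.e. drawn from a single group): C(6,4) + C(3,4) + C(5,4) = 20.
By inclusion–exclusion: 1001 − 526 + 20 = 495.

495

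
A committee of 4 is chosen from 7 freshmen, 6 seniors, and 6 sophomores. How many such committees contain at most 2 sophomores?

Split by how many sophomores are chosen (0 through 2).
Sum: C(6,0)·C(13,4) + C(6,1)·C(13,3) + C(6,2)·C(13,2) = 715 + 1716 + 1170 = 3601.

3601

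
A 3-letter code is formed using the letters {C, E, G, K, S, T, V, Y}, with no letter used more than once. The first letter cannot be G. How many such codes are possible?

The first letter has 8−1 = 7 choices (anything except G).
The remaining 2 letters are filled from the other 7 symbols without repetition: 7 × 6 = 42.
Total: 7 × 42 = 294.

294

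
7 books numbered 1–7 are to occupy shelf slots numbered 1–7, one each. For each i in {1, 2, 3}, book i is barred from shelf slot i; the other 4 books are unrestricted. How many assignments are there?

Let Aᵢ (for i ∈ {1, 2, 3}) be the placements that put book i in its forbidden shelf slot. Any j of these fix j positions, leaving (7−j)! ways to fill the rest, and there are C(3,j) ways to pick which j.
By inclusion–exclusion, the number of valid placements is Σ_{j=0}^{3} (−1)^j C(3,j)·(7−j)!.
Computing: 5040 − 2160 + 360 − 24 = 3216.

3216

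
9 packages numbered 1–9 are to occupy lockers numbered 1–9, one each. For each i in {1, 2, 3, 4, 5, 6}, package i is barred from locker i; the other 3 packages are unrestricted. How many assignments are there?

Let Aᵢ (for 1 ≤ i ≤ 6) be the placements that put package i in its forbidden locker. Any j of these fix j positions, leaving (9−j)! ways to fill the rest, and there are C(6,j) ways to pick which j.
By inclusion–exclusion, the number of valid placements is Σ_{j=0}^{6} (−1)^j C(6,j)·(9−j)!.
Computing: 362880 − 241920 + 75600 − 14400 + 1800 − 144 + 6 = 183822.

183822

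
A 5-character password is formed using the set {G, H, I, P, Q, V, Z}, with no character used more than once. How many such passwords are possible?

2520

This is a permutation of 5 out of 7: P(7,5) = 7!/2!.
That product is 7 × 6 × 5 × 4 × 3 = 2520.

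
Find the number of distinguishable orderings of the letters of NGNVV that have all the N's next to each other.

Treat the 2 copies of N as a single block. The multiset to arrange is then {NN, G, V, V}, 4 items in all.
That gives (4)!/(2!) = 12 arrangements.

12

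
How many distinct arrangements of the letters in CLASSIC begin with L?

Fix L in the first position and arrange the remaining 6 letters.
Those 6 letters have C appearing twice and S appearing twice, giving (6)!/(2!·2!) = 180.

180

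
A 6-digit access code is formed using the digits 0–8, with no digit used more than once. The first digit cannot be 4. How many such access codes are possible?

The first digit has 9−1 = 8 choices (anything except 4).
The remaining 5 digits are filled from the other 8 symbols without repetition: 8 × 7 × 6 × 5 × 4 = 6720.
Total: 8 × 6720 = 53760.

53760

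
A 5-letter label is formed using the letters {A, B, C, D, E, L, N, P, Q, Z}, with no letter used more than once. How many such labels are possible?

With no repetition, fill the 5 letters in order: 10 choices, then 9, down to 6.
10 × 9 × 8 × 7 × 6 = 30240.

30240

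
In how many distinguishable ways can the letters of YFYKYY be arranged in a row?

Letter multiplicities in YFYKYY: F×1, K×1, Y×4.
So there are 6! / (4!) = 30 distinguishable arrangements.

30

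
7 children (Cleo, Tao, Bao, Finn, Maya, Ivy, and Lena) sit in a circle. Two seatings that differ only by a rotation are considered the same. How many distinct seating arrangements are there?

720

Around a circle, 7 distinct people have 7!/7 = (6)! = 720 rotationally distinct seatings.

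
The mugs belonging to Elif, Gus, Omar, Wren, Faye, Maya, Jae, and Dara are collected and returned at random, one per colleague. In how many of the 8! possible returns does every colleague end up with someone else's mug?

Let Aᵢ be the assignments in which colleague i gets their own mug. We want the size of the complement of A₁∪…∪A_8.
By inclusion–exclusion this is Σ_{j=0}^{8} (−1)^j C(8,j)·(8−j)!.
Computing: 40320 − 40320 + 20160 − 6720 + 1680 − 336 + 56 − 8 + 1 = 14833.

14833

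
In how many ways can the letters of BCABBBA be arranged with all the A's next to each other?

Treat the 2 copies of A as a single block. The multiset to arrange is then {AA, B, B, B, B, C}, 6 items in all.
That gives (6)!/(4!) = 30 arrangements.

30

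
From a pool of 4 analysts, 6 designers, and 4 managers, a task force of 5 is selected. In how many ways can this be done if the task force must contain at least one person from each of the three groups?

With no constraint there are C(14,5) = 2002 possible selections.
Selections missing a whole group: no analysts → C(10,5) = 252; no designers → C(8,5) = 56; no managers → C(10,5) = 252.
Add back selections omitting two groups (i.e. drawn from a single group): C(4,5) + C(6,5) + C(4,5) = 6.
By inclusion–exclusion: 2002 − 560 + 6 = 1448.

1448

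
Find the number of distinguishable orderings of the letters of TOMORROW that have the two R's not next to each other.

There are 8!/(3!·2!) = 3360 arrangements of TOMORROW in total.
If the two R's are adjacent, glue them into one block, leaving 7 items to arrange: (7)!/(3!) = 840 ways.
Hence 3360 − 840 = 2520.

2520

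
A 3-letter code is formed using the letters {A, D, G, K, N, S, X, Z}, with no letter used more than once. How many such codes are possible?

336

Choose and order 3 of the 8 symbols: the first letter has 8 options, the next 7, then 6.
That product is 8 × 7 × 6 = 336.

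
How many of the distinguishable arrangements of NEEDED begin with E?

30

With the first slot taken by E, it remains to arrange the other 5 letters (NEDED).
Those 5 letters have D appearing twice and E appearing twice, giving (5)!/(2!·2!) = 30.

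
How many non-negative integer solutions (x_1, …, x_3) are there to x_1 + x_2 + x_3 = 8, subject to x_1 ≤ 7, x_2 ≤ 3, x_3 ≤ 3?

By stars and bars, unrestricted non-negative solutions to x_1+…+x_3 = 8 number C(8+2,2) = 45.
Subtract solutions that violate a single cap (substitute x_i' = x_i − (cap_i+1)): x_1 ≥ 8 gives C(2,2) = 1; x_2 ≥ 4 gives C(6,2) = 15; x_3 ≥ 4 gives C(6,2) = 15. Together 31.
Add back pairs where two caps are both exceeded: 0 + 0 + 1 = 1.
By inclusion–exclusion the count is 45 − 31 + 1 = 15.

15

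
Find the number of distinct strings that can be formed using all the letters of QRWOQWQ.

420

QRWOQWQ has 7 letters with Q appearing 3 times and W appearing twice.
Dividing 7! = 5040 by 3!·2! = 12 for the repeated letters gives 420.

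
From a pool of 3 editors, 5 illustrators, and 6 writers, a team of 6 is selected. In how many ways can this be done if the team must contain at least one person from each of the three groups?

With no constraint there are C(14,6) = 3003 possible selections.
Selections missing a whole group: no editors → C(11,6) = 462; no illustrators → C(9,6) = 84; no writers → C(8,6) = 28.
Add back selections omitting two groups (i.e. drawn from a single group): C(3,6) + C(5,6) + C(6,6) = 1.
By inclusion–exclusion: 3003 − 574 + 1 = 2430.

2430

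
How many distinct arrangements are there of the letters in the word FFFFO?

5

Letter multiplicities in FFFFO: F×4, O×1.
So there are 5! / (4!) = 5 distinguishable arrangements.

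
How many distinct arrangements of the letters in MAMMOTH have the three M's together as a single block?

Treat the 3 copies of M as a single block. The multiset to arrange is then {MMM, A, H, O, T}, 5 items in all.
All 5 items are distinct, so there are (5)! = 120 arrangements.

120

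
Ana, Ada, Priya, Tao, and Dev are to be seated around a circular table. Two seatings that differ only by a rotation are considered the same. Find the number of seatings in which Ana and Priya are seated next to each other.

Glue Ana and Priya into a block (2 internal orders). Seating 4 units around a circle gives (3)! arrangements.
So 2 × (3)! = 2 × 6 = 12.

12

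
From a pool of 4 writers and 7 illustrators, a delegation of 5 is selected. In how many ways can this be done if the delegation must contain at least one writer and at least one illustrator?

Total 5-person selections from all 11: C(11,5) = 462.
Selections missing a whole group: no writers → C(7,5) = 21; no illustrators → C(4,5) = 0.
Both groups omitted at once is impossible, so 462 − 21 = 441.

441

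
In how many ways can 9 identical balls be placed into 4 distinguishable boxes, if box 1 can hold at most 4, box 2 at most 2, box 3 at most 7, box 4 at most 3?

56

Without the upper bounds there are C(12,3) = 220 ways to split 9 among 4 boxes.
Subtract solutions that violate a single cap (substitute x_i' = x_i − (cap_i+1)): x_1 ≥ 5 gives C(7,3) = 35; x_2 ≥ 3 gives C(9,3) = 84; x_3 ≥ 8 gives C(4,3) = 4; x_4 ≥ 4 gives C(8,3) = 56. Together 179.
Add back pairs where two caps are both exceeded: 4 + 0 + 1 + 0 + 10 + 0 = 15.
By inclusion–exclusion the count is 220 − 179 + 15 = 56.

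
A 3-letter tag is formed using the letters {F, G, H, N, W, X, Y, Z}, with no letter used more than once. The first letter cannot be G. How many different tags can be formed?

The first letter has 8−1 = 7 choices (anything except G).
The remaining 2 letters are filled from the other 7 symbols without repetition: 7 × 6 = 42.
Total: 7 × 42 = 294.

294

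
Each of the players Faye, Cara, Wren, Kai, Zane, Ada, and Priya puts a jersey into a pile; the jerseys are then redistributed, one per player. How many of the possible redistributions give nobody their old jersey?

Count assignments avoiding every fixed point. For any j of the 7 players fixed to their old jersey, the other 7−j can be arranged in (7−j)! ways.
By inclusion–exclusion this is Σ_{j=0}^{7} (−1)^j C(7,j)·(7−j)!.
Computing: 5040 − 5040 + 2520 − 840 + 210 − 42 + 7 − 1 = 1854.

1854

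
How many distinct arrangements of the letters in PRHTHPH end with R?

With the last slot taken by R, it remains to arrange the other 6 letters (PHTHPH).
Those 6 letters have H appearing 3 times and P appearing twice, giving (6)!/(3!·2!) = 60.

60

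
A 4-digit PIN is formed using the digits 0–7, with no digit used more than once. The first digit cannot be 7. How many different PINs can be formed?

1470

The first digit has 8−1 = 7 choices (anything except 7).
The remaining 3 digits are filled from the other 7 symbols without repetition: 7 × 6 × 5 = 210.
Total: 7 × 210 = 1470.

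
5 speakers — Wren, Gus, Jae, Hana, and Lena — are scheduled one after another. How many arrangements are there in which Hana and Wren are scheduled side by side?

48

Place the 3 others and the Hana-Wren pair as 4 objects in a line; the pair has 2 internal arrangements.
That gives 2 × 4! = 2 × 24 = 48.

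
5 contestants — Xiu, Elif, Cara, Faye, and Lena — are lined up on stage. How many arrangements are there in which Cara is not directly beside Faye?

72

There are 5! = 120 arrangements in all. If Cara and Faye are adjacent, merging them into one block gives 2·(4)! = 48 arrangements.
Complementary counting: 120 − 48 = 72.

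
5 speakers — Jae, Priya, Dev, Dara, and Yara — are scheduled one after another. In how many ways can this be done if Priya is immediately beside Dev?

48

Place the 3 others and the Priya-Dev pair as 4 objects in a line; the pair has 2 internal arrangements.
That gives 2 × 4! = 2 × 24 = 48.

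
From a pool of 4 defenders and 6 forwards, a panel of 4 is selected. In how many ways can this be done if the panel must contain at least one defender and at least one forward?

Total 4-person selections from all 10: C(10,4) = 210.
Selections missing a whole group: no defenders → C(6,4) = 15; no forwards → C(4,4) = 1.
Both groups omitted at once is impossible, so 210 − 16 = 194.

194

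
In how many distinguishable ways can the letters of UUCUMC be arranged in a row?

60

UUCUMC has 6 letters with C appearing twice and U appearing 3 times.
So there are 6! / (3!·2!) = 60 distinguishable arrangements.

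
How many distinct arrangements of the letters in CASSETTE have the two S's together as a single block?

Treat the 2 copies of S as a single block. The multiset to arrange is then {SS, A, C, E, E, T, T}, 7 items in all.
That gives (7)!/(2!·2!) = 1260 arrangements.

1260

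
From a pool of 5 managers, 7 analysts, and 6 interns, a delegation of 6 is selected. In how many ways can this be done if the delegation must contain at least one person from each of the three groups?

15470

Unrestricted: C(18,6) = 18564 ways to pick any 6 of the 18.
Subtract selections that omit an entire group: no managers → C(13,6) = 1716; no analysts → C(11,6) = 462; no interns → C(12,6) = 924.
Add back selections omitting two groups (i.e. drawn from a single group): C(5,6) + C(7,6) + C(6,6) = 8.
By inclusion–exclusion: 18564 − 3102 + 8 = 15470.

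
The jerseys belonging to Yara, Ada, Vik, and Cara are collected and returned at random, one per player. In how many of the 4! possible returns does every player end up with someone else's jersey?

9

This is the derangement count D_4: permutations of 4 items with no fixed point.
By inclusion–exclusion this is Σ_{j=0}^{4} (−1)^j C(4,j)·(4−j)!.
Computing: 24 − 24 + 12 − 4 + 1 = 9.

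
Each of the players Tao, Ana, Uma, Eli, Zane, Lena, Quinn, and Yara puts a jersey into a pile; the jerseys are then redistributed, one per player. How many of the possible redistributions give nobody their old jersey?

This is the derangement count D_8: permutations of 8 items with no fixed point.
By inclusion–exclusion this is Σ_{j=0}^{8} (−1)^j C(8,j)·(8−j)!.
Computing: 40320 − 40320 + 20160 − 6720 + 1680 − 336 + 56 − 8 + 1 = 14833.

14833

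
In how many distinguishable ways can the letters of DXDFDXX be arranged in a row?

The 7 letters of DXDFDXX have repeats: D appearing 3 times and X appearing 3 times.
So there are 7! / (3!·3!) = 140 distinguishable arrangements.

140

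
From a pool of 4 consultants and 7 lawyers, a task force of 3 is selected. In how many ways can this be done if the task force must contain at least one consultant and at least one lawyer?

Unrestricted: C(11,3) = 165 ways to pick any 3 of the 11.
Subtract selections that omit an entire group: no consultants → C(7,3) = 35; no lawyers → C(4,3) = 4.
Both groups omitted at once is impossible, so 165 − 39 = 126.

126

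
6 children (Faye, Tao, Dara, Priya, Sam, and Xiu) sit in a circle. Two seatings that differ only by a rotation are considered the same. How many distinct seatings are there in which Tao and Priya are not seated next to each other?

Without the restriction there are (5)! = 120 seatings.
Seatings with Tao beside Priya: treat them as a block with 2 internal orders, giving 2 × (4)! = 48.
Subtracting, 120 − 48 = 72.

72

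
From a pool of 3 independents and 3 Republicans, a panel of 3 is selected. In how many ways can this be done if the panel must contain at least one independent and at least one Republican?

18

Total 3-person selections from all 6: C(6,3) = 20.
Selections missing a whole group: no independents → C(3,3) = 1; no Republicans → C(3,3) = 1.
Both groups omitted at once is impossible, so 20 − 2 = 18.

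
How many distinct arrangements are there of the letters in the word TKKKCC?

60

The 6 letters of TKKKCC have repeats: C appearing twice and K appearing 3 times.
Dividing 6! = 720 by 3!·2! = 12 for the repeated letters gives 60.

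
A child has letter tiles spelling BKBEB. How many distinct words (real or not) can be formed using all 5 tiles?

20

The 5 letters of BKBEB have repeats: B appearing 3 times.
The number of distinct arrangements is 5!/(3!) = 120/6 = 20.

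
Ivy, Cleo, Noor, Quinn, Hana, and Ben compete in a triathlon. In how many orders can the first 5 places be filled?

There are 6 choices for 1st place, 5 for 2nd, and so on down to 2 for position 5.
That gives 6 × 5 × 4 × 3 × 2 = 720.

720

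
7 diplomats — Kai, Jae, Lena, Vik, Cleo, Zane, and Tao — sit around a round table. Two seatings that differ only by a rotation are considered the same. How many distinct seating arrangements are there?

720

Fix one person's seat to break rotational symmetry; the remaining 6 people can be arranged in (6)! = 720 ways.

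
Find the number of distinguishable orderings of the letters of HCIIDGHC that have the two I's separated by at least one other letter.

There are 8!/(2!·2!·2!) = 5040 arrangements of HCIIDGHC in total.
Arrangements with the I's together: treat II as one letter, giving (7)!/(2!·2!) = 1260.
Subtracting, 5040 − 1260 = 3780 arrangements keep the I's apart.

3780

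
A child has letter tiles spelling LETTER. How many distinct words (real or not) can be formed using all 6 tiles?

LETTER has 6 letters with E appearing twice and T appearing twice.
So there are 6! / (2!·2!) = 180 distinguishable arrangements.

180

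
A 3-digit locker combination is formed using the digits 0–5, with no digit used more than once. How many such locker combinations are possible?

120

With no repetition, fill the 3 digits in order: 6 choices, then 5, down to 4.
That product is 6 × 5 × 4 = 120.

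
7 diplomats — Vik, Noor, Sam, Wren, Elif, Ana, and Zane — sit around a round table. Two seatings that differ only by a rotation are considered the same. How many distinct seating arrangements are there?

720

Fix one person's seat to break rotational symmetry; the remaining 6 people can be arranged in (6)! = 720 ways.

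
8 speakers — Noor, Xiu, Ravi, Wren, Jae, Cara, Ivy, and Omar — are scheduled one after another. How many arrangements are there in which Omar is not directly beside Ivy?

There are 8! = 40320 arrangements in all. If Omar and Ivy are adjacent, merging them into one block gives 2·(7)! = 10080 arrangements.
So 40320 − 10080 = 30240 arrangements keep them apart.

30240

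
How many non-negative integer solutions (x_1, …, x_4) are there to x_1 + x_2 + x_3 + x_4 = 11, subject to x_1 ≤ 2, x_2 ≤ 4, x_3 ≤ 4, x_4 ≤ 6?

44

Ignoring the caps, the number of non-negative solutions to x_1+…+x_4 = 11 is C(14,3) = 364.
Subtract solutions that violate a single cap (substitute x_i' = x_i − (cap_i+1)): x_1 ≥ 3 gives C(11,3) = 165; x_2 ≥ 5 gives C(9,3) = 84; x_3 ≥ 5 gives C(9,3) = 84; x_4 ≥ 7 gives C(7,3) = 35. Together 368.
Add back pairs where two caps are both exceeded: 20 + 20 + 4 + 4 + 0 + 0 = 48.
By inclusion–exclusion the count is 364 − 368 + 48 = 44.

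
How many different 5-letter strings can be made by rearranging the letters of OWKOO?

Letter multiplicities in OWKOO: K×1, O×3, W×1.
Dividing 5! = 120 by 3! = 6 for the repeated letters gives 20.

20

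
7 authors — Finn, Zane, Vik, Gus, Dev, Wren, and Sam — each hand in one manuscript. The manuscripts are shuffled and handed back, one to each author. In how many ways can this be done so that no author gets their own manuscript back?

1854

Let Aᵢ be the assignments in which author i gets their own manuscript. We want the size of the complement of A₁∪…∪A_7.
By inclusion–exclusion this is Σ_{j=0}^{7} (−1)^j C(7,j)·(7−j)!.
Computing: 5040 − 5040 + 2520 − 840 + 210 − 42 + 7 − 1 = 1854.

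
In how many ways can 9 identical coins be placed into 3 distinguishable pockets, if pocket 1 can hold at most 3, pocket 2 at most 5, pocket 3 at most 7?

21

Without the upper bounds there are C(11,2) = 55 ways to split 9 among 3 pockets.
Subtract solutions that violate a single cap (substitute x_i' = x_i − (cap_i+1)): x_1 ≥ 4 gives C(7,2) = 21; x_2 ≥ 6 gives C(5,2) = 10; x_3 ≥ 8 gives C(3,2) = 3. Together 34.
No two caps can be exceeded simultaneously, so the pair terms are all 0.
By inclusion–exclusion the count is 55 − 34 + 0 = 21.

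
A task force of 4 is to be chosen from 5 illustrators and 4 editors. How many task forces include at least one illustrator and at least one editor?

120

With no constraint there are C(9,4) = 126 possible selections.
Subtract selections that omit an entire group: no illustrators → C(4,4) = 1; no editors → C(5,4) = 5.
Both groups omitted at once is impossible, so 126 − 6 = 120.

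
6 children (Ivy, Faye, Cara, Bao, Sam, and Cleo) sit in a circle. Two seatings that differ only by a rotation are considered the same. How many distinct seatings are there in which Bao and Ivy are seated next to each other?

48

Treat {Bao, Ivy} as one unit (2 internal orders) and seat the resulting 5 units around the table: (4)! circular arrangements.
So 2 × (4)! = 2 × 24 = 48.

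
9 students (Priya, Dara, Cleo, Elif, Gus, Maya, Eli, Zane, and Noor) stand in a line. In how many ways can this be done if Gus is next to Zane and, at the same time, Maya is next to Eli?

20160

Treat {Gus,Zane} as one block (2 orders) and {Maya,Eli} as another (2 orders).
That leaves 7 units to arrange: 2 × 2 × 7! = 4 × 5040 = 20160.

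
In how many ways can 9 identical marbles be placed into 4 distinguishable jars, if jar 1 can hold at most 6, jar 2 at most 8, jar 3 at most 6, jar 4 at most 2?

Ignoring the caps, the number of non-negative solutions to x_1+…+x_4 = 9 is C(12,3) = 220.
Subtract solutions that violate a single cap (substitute x_i' = x_i − (cap_i+1)): x_1 ≥ 7 gives C(5,3) = 10; x_2 ≥ 9 gives C(3,3) = 1; x_3 ≥ 7 gives C(5,3) = 10; x_4 ≥ 3 gives C(9,3) = 84. Together 105.
No two caps can be exceeded simultaneously, so the pair terms are all 0.
By inclusion–exclusion the count is 220 − 105 + 0 = 115.

115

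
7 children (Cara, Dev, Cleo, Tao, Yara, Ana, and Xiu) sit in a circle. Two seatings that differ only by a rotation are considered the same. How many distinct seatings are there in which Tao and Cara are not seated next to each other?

480

All circular seatings of 7 people number (6)! = 720.
Those with Tao next to Cara: fuse the pair into one unit and seat 6 units around a circle — 2·(5)! = 240.
Subtracting, 720 − 240 = 480.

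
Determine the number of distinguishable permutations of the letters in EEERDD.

Letter multiplicities in EEERDD: D×2, E×3, R×1.
So there are 6! / (3!·2!) = 60 distinguishable arrangements.

60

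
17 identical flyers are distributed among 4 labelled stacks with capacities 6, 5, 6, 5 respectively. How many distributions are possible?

56

Ignoring the caps, the number of non-negative solutions to x_1+…+x_4 = 17 is C(20,3) = 1140.
Subtract solutions that violate a single cap (substitute x_i' = x_i − (cap_i+1)): x_1 ≥ 7 gives C(13,3) = 286; x_2 ≥ 6 gives C(14,3) = 364; x_3 ≥ 7 gives C(13,3) = 286; x_4 ≥ 6 gives C(14,3) = 364. Together 1300.
Add back pairs where two caps are both exceeded: 35 + 20 + 35 + 35 + 56 + 35 = 216.
By inclusion–exclusion the count is 1140 − 1300 + 216 = 56.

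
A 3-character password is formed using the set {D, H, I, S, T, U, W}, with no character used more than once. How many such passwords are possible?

210

Choose and order 3 of the 7 symbols: the first character has 7 options, the next 6, then 5.
That product is 7 × 6 × 5 = 210.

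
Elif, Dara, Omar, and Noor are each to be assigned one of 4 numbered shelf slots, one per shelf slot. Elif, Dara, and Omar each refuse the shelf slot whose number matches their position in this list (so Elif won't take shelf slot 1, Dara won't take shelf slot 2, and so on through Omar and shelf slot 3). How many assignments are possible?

Let Aᵢ (for i ∈ {1, 2, 3}) be the placements that put person i in their forbidden shelf slot. Any j of these fix j positions, leaving (4−j)! ways to fill the rest, and there are C(3,j) ways to pick which j.
By inclusion–exclusion, the number of valid placements is Σ_{j=0}^{3} (−1)^j C(3,j)·(4−j)!.
Computing: 24 − 18 + 6 − 1 = 11.

11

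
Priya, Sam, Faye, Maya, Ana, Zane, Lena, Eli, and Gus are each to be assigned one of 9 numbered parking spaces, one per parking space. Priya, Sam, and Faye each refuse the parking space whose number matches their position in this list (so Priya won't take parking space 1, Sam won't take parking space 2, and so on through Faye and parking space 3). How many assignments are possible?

256320

Let Aᵢ (for i ∈ {1, 2, 3}) be the placements that put person i in their forbidden parking space. Any j of these fix j positions, leaving (9−j)! ways to fill the rest, and there are C(3,j) ways to pick which j.
By inclusion–exclusion, the number of valid placements is Σ_{j=0}^{3} (−1)^j C(3,j)·(9−j)!.
Computing: 362880 − 120960 + 15120 − 720 = 256320.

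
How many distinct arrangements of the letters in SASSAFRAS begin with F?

280

With the first slot taken by F, it remains to arrange the other 8 letters (SASSARAS).
Those 8 letters have A appearing 3 times and S appearing 4 times, giving (8)!/(4!·3!) = 280.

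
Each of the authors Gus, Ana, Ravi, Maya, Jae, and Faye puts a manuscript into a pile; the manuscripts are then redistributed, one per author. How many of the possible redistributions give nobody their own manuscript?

265

Let Aᵢ be the assignments in which author i gets their own manuscript. We want the size of the complement of A₁∪…∪A_6.
By inclusion–exclusion this is Σ_{j=0}^{6} (−1)^j C(6,j)·(6−j)!.
Computing: 720 − 720 + 360 − 120 + 30 − 6 + 1 = 265.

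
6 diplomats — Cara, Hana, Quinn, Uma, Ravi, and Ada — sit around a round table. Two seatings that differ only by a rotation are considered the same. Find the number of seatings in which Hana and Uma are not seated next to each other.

Without the restriction there are (5)! = 120 seatings.
Seatings with Hana beside Uma: treat them as a block with 2 internal orders, giving 2 × (4)! = 48.
Subtracting, 120 − 48 = 72.

72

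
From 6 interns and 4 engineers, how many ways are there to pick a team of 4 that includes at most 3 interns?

Split by how many interns are chosen (0 through 3).
Sum: C(6,0)·C(4,4) + C(6,1)·C(4,3) + C(6,2)·C(4,2) + C(6,3)·C(4,1) = 1 + 24 + 90 + 80 = 195.

195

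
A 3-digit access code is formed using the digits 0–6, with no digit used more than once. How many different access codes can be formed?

Choose and order 3 of the 7 symbols: the first digit has 7 options, the next 6, then 5.
That product is 7 × 6 × 5 = 210.

210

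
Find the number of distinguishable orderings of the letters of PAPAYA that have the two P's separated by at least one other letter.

There are 6!/(3!·2!) = 60 arrangements of PAPAYA in total.
Arrangements with the P's together: treat PP as one letter, giving (5)!/(3!) = 20.
Subtracting, 60 − 20 = 40 arrangements keep the P's apart.

40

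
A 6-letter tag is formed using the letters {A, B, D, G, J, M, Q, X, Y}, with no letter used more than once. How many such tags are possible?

60480

With no repetition, fill the 6 letters in order: 9 choices, then 8, down to 4.
That product is 9 × 8 × 7 × 6 × 5 × 4 = 60480.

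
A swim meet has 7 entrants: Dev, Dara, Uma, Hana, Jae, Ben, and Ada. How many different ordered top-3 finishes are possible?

This is an ordered selection of 3 from 7: P(7,3).
That gives 7 × 6 × 5 = 210.

210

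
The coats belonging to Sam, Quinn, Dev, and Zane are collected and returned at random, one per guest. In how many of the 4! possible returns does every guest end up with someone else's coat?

This is the derangement count D_4: permutations of 4 items with no fixed point.
By inclusion–exclusion this is Σ_{j=0}^{4} (−1)^j C(4,j)·(4−j)!.
Computing: 24 − 24 + 12 − 4 + 1 = 9.

9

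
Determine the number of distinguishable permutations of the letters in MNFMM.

20

Letter multiplicities in MNFMM: F×1, M×3, N×1.
Dividing 5! = 120 by 3! = 6 for the repeated letters gives 20.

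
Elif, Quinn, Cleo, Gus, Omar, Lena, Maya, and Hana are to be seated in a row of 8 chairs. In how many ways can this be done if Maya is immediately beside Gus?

Place the 6 others and the Maya-Gus pair as 7 objects in a line; the pair has 2 internal arrangements.
So the count is 2·(7)! = 10080.

10080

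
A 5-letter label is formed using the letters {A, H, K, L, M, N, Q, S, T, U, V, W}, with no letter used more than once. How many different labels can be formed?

95040

With no repetition, fill the 5 letters in order: 12 choices, then 11, down to 8.
That product is 12 × 11 × 10 × 9 × 8 = 95040.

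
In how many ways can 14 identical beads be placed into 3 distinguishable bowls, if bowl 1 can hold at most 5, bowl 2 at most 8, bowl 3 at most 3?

By stars and bars, unrestricted non-negative solutions to x_1+…+x_3 = 14 number C(14+2,2) = 120.
Subtract solutions that violate a single cap (substitute x_i' = x_i − (cap_i+1)): x_1 ≥ 6 gives C(10,2) = 45; x_2 ≥ 9 gives C(7,2) = 21; x_3 ≥ 4 gives C(12,2) = 66. Together 132.
Add back pairs where two caps are both exceeded: 0 + 15 + 3 = 18.
By inclusion–exclusion the count is 120 − 132 + 18 = 6.

6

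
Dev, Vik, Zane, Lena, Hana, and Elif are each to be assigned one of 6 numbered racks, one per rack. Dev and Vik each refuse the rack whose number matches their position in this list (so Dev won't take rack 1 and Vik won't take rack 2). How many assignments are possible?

Let Aᵢ (for i ∈ {1, 2}) be the placements that put person i in their forbidden rack. Any j of these fix j positions, leaving (6−j)! ways to fill the rest, and there are C(2,j) ways to pick which j.
By inclusion–exclusion, the number of valid placements is Σ_{j=0}^{2} (−1)^j C(2,j)·(6−j)!.
Computing: 720 − 240 + 24 = 504.

504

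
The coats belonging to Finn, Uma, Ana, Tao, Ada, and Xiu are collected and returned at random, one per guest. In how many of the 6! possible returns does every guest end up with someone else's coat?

265

Let Aᵢ be the assignments in which guest i gets their own coat. We want the size of the complement of A₁∪…∪A_6.
By inclusion–exclusion this is Σ_{j=0}^{6} (−1)^j C(6,j)·(6−j)!.
Computing: 720 − 720 + 360 − 120 + 30 − 6 + 1 = 265.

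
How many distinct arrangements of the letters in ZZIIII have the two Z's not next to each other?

Total arrangements of ZZIIII: 6!/(4!·2!) = 15.
Arrangements with the Z's together: treat ZZ as one letter, giving (5)!/(4!) = 5.
Hence 15 − 5 = 10.

10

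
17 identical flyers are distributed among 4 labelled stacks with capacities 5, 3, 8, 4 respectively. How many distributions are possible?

By stars and bars, unrestricted non-negative solutions to x_1+…+x_4 = 17 number C(17+3,3) = 1140.
Subtract solutions that violate a single cap (substitute x_i' = x_i − (cap_i+1)): x_1 ≥ 6 gives C(14,3) = 364; x_2 ≥ 4 gives C(16,3) = 560; x_3 ≥ 9 gives C(11,3) = 165; x_4 ≥ 5 gives C(15,3) = 455. Together 1544.
Add back pairs where two caps are both exceeded: 120 + 10 + 84 + 35 + 165 + 20 = 434.
Subtract triples: 0 + 10 + 0 + 0 = 10.
By inclusion–exclusion the count is 1140 − 1544 + 434 − 10 = 20.

20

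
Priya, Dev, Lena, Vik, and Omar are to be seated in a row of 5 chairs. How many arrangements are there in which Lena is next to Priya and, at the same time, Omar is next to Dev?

24

Treat {Lena,Priya} as one block (2 orders) and {Omar,Dev} as another (2 orders).
That leaves 3 units to arrange: 2 × 2 × 3! = 4 × 6 = 24.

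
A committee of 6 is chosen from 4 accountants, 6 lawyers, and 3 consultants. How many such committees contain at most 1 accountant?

Split by how many accountants are chosen (0 through 1).
Sum: C(4,0)·C(9,6) + C(4,1)·C(9,5) = 84 + 504 = 588.

588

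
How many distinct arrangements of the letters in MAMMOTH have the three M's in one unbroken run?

Treat the 3 copies of M as a single block. The multiset to arrange is then {MMM, A, H, O, T}, 5 items in all.
All 5 items are distinct, so there are (5)! = 120 arrangements.

120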